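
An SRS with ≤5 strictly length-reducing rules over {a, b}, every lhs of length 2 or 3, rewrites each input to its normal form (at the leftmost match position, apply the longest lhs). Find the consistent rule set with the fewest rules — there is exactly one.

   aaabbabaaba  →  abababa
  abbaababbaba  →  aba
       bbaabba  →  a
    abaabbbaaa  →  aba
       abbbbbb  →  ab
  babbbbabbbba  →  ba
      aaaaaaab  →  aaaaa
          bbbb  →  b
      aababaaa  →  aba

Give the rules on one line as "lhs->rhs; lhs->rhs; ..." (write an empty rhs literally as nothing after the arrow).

  | aaabbabaaba => ababaaba => abababa
  | abbaababbaba => aababbaba => abbaba => aba
  | bbaabba => abba => a
  | abaabbbaaa => ababbbaaa => ababbaaa => abaaa => abaa => aba

aab->; baa->ba; bb->b; bba->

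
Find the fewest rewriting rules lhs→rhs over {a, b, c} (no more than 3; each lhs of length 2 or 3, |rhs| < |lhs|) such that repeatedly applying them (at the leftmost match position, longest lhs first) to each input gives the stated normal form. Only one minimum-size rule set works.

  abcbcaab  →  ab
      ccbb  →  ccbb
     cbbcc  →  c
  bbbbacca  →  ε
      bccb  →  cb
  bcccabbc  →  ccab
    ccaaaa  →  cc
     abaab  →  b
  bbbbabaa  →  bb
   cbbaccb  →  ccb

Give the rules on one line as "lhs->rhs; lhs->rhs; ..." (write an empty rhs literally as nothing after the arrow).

aa->; ba->; bc->

  | abcbcaab => abcaab => aaab => ab
  | ccbb
  | cbbcc => cbc => c
  | bbbbacca => bbbcca => bbca => ba => ε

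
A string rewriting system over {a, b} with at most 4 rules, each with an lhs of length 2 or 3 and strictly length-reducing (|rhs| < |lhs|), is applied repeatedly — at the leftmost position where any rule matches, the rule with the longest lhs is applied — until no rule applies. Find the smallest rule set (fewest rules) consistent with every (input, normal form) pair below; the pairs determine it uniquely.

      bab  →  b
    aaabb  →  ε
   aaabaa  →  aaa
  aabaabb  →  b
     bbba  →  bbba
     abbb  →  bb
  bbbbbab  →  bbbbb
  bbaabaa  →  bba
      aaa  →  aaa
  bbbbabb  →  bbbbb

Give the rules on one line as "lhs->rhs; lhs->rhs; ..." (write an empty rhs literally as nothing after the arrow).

  | bab => b
  | aaabb => ab => ε
  | aaabaa => aaa
  | aabaabb => aabb => b

aab->; ab->; baa->ba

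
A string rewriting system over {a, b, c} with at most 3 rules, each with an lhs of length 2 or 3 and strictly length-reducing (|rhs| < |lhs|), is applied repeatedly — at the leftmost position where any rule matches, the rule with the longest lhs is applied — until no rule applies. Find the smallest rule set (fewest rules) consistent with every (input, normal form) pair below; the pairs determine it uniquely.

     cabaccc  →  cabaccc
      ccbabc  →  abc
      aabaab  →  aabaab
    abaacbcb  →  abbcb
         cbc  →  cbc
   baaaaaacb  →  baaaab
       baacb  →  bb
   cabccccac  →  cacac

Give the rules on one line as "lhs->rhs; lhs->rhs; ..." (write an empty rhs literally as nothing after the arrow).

aac->; bcc->aa; ccb->

  | cabaccc
  | ccbabc => abc
  | aabaab
  | abaacbcb => abbcb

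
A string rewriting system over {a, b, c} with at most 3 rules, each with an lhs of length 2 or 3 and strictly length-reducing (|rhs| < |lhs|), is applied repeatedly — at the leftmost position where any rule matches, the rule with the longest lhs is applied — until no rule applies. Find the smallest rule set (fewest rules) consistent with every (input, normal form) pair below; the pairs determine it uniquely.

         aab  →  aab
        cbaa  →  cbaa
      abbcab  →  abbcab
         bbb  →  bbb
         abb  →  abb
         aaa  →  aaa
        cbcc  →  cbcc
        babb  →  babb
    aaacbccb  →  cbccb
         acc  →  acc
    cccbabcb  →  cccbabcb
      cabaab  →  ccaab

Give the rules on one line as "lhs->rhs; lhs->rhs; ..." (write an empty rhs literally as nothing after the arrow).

  | aab
  | cbaa
  | abbcab
  | bbb

aba->ca; acb->cb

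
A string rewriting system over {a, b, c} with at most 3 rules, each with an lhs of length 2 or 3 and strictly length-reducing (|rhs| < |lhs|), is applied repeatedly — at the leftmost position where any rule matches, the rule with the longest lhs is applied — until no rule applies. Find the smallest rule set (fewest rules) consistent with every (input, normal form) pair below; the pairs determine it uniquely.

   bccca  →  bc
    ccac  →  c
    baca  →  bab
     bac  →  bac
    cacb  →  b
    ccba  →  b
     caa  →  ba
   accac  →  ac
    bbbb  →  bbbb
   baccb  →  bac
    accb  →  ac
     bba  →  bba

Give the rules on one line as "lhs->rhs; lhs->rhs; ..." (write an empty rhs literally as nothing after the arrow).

ca->b; cb->

  | bccca => bccb => bc
  | ccac => cbc => c
  | baca => bab
  | bac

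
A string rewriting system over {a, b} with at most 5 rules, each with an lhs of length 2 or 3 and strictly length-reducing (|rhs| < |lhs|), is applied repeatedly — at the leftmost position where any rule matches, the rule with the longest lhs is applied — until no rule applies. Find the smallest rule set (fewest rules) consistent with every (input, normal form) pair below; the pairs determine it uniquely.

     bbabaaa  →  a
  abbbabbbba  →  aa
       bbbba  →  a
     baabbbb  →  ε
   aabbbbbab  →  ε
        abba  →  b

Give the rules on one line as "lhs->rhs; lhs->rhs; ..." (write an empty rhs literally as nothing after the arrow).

  | bbabaaa => bbaaa => bbb => a
  | abbbabbbba => aababbbba => aabbbba => aaabba => bbba => aa
  | bbbba => aba => a
  | baabbbb => baaabb => bbbb => ab => ε

aaa->b; ab->; abb->aa; bbb->a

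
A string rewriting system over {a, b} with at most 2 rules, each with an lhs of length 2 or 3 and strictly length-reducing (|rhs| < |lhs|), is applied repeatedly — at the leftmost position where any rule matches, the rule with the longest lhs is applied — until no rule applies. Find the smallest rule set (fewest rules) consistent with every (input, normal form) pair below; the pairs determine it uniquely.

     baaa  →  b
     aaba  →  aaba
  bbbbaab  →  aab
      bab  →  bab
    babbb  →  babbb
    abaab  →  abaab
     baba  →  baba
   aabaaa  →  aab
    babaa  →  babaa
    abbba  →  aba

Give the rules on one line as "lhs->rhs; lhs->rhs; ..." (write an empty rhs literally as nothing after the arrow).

aaa->; bba->a

  | baaa => b
  | aaba
  | bbbbaab => bbaab => aab
  | bab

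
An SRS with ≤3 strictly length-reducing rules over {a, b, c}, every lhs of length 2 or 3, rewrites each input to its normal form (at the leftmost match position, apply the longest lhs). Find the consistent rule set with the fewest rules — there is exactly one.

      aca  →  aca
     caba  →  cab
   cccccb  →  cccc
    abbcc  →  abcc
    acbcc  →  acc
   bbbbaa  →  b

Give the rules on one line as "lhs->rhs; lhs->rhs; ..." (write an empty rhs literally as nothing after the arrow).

ba->b; bb->b; cb->

  | aca
  | caba => cab
  | cccccb => cccc
  | abbcc => abcc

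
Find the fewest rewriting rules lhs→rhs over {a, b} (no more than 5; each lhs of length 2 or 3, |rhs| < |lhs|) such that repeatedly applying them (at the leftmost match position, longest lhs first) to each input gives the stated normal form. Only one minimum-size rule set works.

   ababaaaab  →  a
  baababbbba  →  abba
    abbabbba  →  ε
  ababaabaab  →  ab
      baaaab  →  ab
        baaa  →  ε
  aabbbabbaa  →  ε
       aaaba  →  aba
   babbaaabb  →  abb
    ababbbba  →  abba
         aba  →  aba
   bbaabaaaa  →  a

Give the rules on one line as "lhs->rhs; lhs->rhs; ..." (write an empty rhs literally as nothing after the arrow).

aa->; aab->a; baa->a; bab->a

  | ababaaaab => aaaaaab => aaaab => aab => a
  | baababbbba => ababbbba => aabbba => abba
  | abbabbba => ababba => aaba => aa => ε
  | ababaabaab => aaaabaab => aabaab => aaab => ab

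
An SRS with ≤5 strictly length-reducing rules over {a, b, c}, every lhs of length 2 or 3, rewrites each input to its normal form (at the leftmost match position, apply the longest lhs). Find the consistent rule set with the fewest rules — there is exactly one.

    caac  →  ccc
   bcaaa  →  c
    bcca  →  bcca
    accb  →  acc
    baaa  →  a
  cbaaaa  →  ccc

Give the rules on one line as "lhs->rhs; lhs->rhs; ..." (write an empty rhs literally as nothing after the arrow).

  | caac => ccc
  | bcaaa => aa => c
  | bcca
  | accb => acc

aa->c; baa->; bca->; cb->c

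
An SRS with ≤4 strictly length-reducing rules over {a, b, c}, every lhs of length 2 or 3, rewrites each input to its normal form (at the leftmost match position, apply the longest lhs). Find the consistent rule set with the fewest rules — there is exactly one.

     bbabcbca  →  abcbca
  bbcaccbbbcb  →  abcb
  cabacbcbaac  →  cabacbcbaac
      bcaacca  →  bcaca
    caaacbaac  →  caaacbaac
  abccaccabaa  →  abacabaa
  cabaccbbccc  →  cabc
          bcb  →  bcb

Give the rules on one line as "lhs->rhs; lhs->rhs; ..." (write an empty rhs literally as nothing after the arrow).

acc->c; bb->; cc->a

  | bbabcbca => abcbca
  | bbcaccbbbcb => caccbbbcb => ccbbbcb => abbbcb => abcb
  | cabacbcbaac
  | bcaacca => bcaca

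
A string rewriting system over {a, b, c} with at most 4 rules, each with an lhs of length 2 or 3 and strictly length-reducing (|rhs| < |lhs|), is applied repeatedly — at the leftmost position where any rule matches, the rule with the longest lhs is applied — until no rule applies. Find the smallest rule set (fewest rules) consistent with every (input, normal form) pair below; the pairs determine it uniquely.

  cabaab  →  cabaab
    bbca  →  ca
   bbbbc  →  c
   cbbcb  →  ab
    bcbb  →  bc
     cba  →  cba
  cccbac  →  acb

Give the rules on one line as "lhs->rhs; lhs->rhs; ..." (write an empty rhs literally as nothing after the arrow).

bac->b; bb->; cc->a

  | cabaab
  | bbca => ca
  | bbbbc => bbc => c
  | cbbcb => ccb => ab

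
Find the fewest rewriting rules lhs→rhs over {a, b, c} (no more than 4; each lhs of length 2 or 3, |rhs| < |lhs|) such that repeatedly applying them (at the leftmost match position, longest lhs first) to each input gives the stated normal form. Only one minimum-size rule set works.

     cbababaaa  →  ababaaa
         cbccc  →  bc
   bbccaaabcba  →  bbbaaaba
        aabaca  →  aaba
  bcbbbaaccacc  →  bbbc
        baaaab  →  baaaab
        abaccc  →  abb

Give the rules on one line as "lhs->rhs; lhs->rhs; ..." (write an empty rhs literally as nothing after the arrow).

  | cbababaaa => ababaaa
  | cbccc => ccc => bc
  | bbccaaabcba => bbbaaabcba => bbbaaaba
  | aabaca => aaba

ac->; cb->; cc->b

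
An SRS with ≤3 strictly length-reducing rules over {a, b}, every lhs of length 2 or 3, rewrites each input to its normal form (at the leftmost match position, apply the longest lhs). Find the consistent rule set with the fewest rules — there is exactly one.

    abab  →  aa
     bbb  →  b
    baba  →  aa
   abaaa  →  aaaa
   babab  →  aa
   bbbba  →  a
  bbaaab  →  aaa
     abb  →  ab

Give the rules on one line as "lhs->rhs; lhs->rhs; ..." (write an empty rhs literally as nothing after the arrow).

aab->aa; ba->a; bb->b

  | abab => aab => aa
  | bbb => bb => b
  | baba => aba => aa
  | abaaa => aaaa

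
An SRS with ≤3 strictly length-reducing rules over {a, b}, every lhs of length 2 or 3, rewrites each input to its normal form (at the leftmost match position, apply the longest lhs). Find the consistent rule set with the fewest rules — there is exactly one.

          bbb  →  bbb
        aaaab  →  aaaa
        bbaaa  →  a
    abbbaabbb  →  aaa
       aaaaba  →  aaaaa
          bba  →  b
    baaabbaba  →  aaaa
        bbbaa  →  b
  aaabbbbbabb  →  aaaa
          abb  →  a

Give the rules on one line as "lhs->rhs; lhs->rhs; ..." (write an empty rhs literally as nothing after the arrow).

  | bbb
  | aaaab => aaaa
  | bbaaa => baa => a
  | abbbaabbb => abbaabbb => abaabbb => aaabbb => aaabb => aaab => aaa

ab->a; ba->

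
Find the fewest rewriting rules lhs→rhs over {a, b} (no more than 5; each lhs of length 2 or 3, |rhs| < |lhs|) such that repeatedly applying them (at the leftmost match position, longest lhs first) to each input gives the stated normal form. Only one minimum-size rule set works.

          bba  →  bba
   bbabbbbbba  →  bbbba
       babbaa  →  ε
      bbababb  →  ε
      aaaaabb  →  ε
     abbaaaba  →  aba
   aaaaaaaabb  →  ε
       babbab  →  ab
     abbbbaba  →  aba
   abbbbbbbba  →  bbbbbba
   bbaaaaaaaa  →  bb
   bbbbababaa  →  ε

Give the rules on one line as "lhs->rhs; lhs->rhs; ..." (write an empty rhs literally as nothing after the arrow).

aa->; aab->aa; abb->; bab->ab

  | bba
  | bbabbbbbba => babbbbbba => abbbbbba => bbbba
  | babbaa => abbaa => aa => ε
  | bbababb => bababb => ababb => aabb => aab => aa => ε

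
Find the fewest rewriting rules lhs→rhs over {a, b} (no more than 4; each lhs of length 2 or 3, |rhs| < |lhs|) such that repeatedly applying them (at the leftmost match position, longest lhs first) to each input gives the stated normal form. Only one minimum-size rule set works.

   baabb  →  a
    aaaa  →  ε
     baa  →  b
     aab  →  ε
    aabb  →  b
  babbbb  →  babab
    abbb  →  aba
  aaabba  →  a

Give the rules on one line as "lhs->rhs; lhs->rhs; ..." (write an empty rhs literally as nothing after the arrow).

aa->; aab->; bb->a; bbb->ba

  | baabb => bb => a
  | aaaa => aa => ε
  | baa => b
  | aab => ε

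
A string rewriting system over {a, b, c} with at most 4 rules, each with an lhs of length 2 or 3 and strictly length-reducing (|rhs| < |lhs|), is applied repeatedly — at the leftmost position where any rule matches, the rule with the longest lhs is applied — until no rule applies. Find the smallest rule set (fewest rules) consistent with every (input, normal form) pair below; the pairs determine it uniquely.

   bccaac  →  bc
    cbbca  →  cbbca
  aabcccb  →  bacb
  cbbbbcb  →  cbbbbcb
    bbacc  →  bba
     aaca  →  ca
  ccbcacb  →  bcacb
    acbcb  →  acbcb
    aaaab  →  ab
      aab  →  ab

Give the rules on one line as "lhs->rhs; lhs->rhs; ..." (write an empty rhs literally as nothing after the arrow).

aa->a; aac->c; abc->bc; cc->a

  | bccaac => baaac => baac => bc
  | cbbca
  | aabcccb => abcccb => bcccb => bacb
  | cbbbbcb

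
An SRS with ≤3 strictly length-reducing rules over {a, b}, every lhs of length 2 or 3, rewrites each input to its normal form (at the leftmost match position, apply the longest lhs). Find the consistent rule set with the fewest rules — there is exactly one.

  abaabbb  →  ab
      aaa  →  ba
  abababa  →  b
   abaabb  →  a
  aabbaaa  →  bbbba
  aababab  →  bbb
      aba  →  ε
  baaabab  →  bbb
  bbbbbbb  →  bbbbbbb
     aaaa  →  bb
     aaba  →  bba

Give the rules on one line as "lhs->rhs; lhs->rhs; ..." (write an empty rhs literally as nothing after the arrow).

  | abaabbb => abbb => ab
  | aaa => ba
  | abababa => baba => b
  | abaabb => abb => a

aa->b; aba->; abb->a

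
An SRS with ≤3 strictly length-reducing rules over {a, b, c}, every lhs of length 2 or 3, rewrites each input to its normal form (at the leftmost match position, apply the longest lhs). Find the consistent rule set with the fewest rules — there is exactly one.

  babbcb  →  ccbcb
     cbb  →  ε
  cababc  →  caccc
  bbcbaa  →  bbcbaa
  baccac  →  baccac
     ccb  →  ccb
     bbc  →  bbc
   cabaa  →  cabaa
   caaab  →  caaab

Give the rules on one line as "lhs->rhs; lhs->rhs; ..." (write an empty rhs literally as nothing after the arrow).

bab->cc; cbb->

  | babbcb => ccbcb
  | cbb => ε
  | cababc => caccc
  | bbcbaa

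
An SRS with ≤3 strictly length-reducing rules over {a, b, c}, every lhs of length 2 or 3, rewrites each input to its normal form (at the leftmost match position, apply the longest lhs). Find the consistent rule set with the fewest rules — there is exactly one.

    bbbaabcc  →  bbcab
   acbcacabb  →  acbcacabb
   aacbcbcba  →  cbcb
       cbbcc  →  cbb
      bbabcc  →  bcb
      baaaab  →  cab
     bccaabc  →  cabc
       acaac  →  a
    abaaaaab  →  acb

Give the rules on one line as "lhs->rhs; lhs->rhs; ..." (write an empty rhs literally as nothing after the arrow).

  | bbbaabcc => bbcabcc => bbcab
  | acbcacabb
  | aacbcbcba => cbcbcba => cbcbcc => cbcb
  | cbbcc => cbb

aa->; ba->c; cc->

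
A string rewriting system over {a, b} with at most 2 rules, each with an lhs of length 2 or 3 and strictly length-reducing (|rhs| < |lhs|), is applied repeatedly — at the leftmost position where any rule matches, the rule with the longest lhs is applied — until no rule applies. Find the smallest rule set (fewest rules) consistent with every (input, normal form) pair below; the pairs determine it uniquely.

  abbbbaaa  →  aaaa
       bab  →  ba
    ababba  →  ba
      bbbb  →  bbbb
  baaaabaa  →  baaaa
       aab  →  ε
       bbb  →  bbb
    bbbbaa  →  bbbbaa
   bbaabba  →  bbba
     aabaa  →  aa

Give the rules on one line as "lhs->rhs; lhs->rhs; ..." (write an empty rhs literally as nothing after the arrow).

aab->; ab->a

  | abbbbaaa => abbbaaa => abbaaa => abaaa => aaaa
  | bab => ba
  | ababba => aabba => ba
  | bbbb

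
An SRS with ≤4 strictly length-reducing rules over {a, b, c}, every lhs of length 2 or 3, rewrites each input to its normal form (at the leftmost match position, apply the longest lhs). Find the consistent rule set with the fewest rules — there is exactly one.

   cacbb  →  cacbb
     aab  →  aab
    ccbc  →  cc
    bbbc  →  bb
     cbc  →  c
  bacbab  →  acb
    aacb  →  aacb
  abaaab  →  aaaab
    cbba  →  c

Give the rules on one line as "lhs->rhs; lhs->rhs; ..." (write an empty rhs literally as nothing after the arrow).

  | cacbb
  | aab
  | ccbc => cc
  | bbbc => bb

ba->a; bc->; cba->c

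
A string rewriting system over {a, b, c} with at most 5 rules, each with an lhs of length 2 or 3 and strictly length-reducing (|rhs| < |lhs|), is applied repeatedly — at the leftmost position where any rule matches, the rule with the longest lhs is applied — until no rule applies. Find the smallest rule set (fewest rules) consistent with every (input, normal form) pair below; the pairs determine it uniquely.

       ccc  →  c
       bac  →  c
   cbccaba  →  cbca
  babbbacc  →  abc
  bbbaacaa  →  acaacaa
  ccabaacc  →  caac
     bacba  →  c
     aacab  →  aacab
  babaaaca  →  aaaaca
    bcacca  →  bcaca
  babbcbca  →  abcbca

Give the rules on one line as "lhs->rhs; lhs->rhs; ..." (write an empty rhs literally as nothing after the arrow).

ba->; bab->a; bbb->ac; cc->c

  | ccc => cc => c
  | bac => c
  | cbccaba => cbcaba => cbca
  | babbbacc => abbacc => abcc => abc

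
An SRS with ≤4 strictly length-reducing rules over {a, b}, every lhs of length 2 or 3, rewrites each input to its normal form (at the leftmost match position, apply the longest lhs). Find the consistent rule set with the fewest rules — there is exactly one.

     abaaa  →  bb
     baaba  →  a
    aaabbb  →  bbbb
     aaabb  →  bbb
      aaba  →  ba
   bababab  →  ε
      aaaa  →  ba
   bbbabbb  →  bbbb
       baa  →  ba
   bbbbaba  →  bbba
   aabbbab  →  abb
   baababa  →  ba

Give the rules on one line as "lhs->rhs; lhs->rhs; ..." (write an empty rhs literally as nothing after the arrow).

  | abaaa => baaa => bb
  | baaba => baba => a
  | aaabbb => bbbb
  | aaabb => bbb

aa->a; aaa->b; aba->ba; bab->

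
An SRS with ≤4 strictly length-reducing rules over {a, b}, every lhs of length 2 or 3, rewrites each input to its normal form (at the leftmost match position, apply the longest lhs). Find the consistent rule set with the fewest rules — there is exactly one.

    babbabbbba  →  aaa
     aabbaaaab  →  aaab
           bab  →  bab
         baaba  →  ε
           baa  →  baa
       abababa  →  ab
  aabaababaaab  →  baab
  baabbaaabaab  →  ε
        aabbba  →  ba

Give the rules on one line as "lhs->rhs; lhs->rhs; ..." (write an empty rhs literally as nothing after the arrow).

aba->bb; abb->b; bb->; bbb->aa

  | babbabbbba => bbabbbba => abbbba => bbba => aaa
  | aabbaaaab => abaaaab => bbaaab => aaab
  | bab
  | baaba => babb => bb => ε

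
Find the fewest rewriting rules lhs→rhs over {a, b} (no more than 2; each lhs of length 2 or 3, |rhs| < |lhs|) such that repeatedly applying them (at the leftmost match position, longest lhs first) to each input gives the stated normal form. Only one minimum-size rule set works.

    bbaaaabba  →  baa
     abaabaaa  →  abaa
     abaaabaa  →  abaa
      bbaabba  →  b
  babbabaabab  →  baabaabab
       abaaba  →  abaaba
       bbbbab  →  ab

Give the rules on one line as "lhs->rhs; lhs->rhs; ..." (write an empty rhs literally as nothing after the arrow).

  | bbaaaabba => aaaabba => babba => baa
  | abaabaaa => abaabb => abaa
  | abaaabaa => abbbaa => abaa
  | bbaabba => aabba => aaa => b

aaa->b; bb->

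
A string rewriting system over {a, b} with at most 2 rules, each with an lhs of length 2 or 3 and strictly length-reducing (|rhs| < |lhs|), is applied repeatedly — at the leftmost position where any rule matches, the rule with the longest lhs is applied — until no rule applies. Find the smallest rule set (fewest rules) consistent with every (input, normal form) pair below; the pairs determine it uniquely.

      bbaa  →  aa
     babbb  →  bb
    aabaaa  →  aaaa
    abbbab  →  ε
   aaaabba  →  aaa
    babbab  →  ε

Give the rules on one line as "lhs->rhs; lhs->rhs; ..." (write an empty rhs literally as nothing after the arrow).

ab->; ba->a

  | bbaa => baa => aa
  | babbb => abbb => bb
  | aabaaa => aaaa
  | abbbab => bbab => bab => ab => ε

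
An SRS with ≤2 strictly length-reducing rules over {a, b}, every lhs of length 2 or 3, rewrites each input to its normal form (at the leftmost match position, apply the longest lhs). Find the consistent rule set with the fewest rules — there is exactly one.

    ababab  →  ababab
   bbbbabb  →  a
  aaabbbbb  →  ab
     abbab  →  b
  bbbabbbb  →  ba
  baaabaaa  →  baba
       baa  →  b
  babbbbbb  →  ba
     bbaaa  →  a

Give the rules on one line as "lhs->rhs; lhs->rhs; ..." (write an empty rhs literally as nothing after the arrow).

aa->; bb->

  | ababab
  | bbbbabb => bbabb => abb => a
  | aaabbbbb => abbbbb => abbb => ab
  | abbab => aab => b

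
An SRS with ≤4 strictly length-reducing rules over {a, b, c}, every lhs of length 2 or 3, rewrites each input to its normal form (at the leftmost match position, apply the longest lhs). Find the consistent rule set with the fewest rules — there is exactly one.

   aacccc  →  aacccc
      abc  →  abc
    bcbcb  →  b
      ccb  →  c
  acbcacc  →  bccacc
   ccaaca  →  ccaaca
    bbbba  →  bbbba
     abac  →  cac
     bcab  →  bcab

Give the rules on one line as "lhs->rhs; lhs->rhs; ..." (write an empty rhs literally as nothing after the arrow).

aba->ca; acb->bc; cb->

  | aacccc
  | abc
  | bcbcb => bcb => b
  | ccb => c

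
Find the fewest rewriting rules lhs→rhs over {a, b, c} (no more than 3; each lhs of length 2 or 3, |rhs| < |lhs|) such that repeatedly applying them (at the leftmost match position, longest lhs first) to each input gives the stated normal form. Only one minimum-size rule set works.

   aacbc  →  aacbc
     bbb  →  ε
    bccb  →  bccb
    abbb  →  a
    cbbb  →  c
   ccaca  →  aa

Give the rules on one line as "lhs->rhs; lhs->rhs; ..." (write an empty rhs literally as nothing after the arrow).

bbb->; ca->a

  | aacbc
  | bbb => ε
  | bccb
  | abbb => a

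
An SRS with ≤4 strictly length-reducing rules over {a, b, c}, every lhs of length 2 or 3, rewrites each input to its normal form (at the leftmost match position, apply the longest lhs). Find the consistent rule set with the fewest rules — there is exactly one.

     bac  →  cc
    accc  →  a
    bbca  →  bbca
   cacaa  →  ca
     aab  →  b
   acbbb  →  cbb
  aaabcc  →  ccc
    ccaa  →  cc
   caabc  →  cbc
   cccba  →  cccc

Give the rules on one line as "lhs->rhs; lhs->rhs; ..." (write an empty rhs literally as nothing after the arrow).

aa->; ab->c; ac->a; ba->c

  | bac => cc
  | accc => acc => ac => a
  | bbca
  | cacaa => caaa => ca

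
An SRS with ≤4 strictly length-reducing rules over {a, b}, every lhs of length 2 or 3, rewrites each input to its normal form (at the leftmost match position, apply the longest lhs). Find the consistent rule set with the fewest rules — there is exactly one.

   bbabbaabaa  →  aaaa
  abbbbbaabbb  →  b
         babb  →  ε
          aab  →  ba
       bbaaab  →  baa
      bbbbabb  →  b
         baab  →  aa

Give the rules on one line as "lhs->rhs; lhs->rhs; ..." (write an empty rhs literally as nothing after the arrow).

aab->ba; ab->; bb->; bba->aa

  | bbabbaabaa => aabbaabaa => babaabaa => baabaa => bbaaa => aaaa
  | abbbbbaabbb => bbbbaabbb => bbaabbb => aaabbb => ababb => abb => b
  | babb => bb => ε
  | aab => ba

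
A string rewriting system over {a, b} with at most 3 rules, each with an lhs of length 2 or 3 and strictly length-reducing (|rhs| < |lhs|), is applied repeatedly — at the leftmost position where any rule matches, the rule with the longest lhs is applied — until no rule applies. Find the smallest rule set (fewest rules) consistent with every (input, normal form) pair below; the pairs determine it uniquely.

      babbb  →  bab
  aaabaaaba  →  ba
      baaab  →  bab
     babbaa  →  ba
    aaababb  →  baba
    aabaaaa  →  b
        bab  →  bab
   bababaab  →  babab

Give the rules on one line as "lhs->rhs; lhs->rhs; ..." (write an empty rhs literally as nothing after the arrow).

aa->b; abb->a; bb->b

  | babbb => bab
  | aaabaaaba => babaaaba => babbaba => baaba => bbba => bba => ba
  | baaab => bbab => bab
  | babbaa => baaa => bba => ba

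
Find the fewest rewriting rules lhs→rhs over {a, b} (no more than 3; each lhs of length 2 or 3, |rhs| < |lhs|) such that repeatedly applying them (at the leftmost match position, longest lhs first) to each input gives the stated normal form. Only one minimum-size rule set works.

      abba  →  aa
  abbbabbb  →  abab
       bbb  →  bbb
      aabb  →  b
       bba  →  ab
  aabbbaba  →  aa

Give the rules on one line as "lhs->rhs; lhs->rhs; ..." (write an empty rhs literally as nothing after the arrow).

  | abba => aa
  | abbbabbb => ababbb => abab
  | bbb
  | aabb => b

aab->; abb->a; bba->ab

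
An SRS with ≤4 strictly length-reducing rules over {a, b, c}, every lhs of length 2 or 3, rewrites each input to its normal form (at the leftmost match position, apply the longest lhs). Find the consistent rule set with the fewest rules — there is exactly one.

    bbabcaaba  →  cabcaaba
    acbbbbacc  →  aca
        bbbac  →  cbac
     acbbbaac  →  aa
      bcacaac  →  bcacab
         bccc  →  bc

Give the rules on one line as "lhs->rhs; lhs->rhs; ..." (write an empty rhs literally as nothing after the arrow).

aac->ab; bab->a; bb->c; cc->

  | bbabcaaba => cabcaaba
  | acbbbbacc => accbbacc => abbacc => acacc => aca
  | bbbac => cbac
  | acbbbaac => accbaac => abaac => abab => aa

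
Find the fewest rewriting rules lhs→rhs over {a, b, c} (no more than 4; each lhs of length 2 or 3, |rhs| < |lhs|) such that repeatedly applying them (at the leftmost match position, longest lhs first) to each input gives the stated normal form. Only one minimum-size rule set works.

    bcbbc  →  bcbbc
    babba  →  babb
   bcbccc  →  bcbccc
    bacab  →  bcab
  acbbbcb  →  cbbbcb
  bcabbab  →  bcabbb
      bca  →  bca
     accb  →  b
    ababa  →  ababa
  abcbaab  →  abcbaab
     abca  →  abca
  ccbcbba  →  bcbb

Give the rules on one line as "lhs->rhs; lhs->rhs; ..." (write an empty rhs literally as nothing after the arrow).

  | bcbbc
  | babba => babb
  | bcbccc
  | bacab => bcab

ac->c; bba->bb; ccb->b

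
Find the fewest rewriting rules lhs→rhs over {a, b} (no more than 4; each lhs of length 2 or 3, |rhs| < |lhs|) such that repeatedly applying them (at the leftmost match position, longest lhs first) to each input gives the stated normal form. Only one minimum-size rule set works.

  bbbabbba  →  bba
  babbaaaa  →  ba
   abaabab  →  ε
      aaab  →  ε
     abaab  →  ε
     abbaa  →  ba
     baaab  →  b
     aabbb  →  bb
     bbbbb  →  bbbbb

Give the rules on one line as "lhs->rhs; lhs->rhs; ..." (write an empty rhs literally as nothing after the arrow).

aa->a; aab->; ab->; bab->ab

  | bbbabbba => bbabbba => babbba => abbba => bba
  | babbaaaa => abbaaaa => baaaa => baaa => baa => ba
  | abaabab => aabab => ab => ε
  | aaab => aab => ε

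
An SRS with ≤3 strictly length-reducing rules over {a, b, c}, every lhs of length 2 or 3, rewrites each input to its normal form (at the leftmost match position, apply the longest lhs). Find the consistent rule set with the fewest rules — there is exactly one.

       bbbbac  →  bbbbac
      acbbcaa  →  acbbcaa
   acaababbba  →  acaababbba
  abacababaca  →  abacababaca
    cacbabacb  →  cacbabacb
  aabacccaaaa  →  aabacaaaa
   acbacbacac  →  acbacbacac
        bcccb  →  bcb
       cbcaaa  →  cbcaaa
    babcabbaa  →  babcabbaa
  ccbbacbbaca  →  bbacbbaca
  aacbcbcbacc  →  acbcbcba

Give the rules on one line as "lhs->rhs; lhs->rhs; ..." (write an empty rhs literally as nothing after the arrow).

  | bbbbac
  | acbbcaa
  | acaababbba
  | abacababaca

aac->ac; cc->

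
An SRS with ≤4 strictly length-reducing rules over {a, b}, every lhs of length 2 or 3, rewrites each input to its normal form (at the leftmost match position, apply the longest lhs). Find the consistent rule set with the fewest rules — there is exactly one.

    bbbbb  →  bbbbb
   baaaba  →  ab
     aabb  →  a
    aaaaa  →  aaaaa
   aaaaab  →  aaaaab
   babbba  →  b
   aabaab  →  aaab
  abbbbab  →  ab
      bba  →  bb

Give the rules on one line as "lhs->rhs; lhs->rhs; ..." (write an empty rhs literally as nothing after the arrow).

abb->; ba->b; bab->ab

  | bbbbb
  | baaaba => baaba => baba => aba => ab
  | aabb => a
  | aaaaa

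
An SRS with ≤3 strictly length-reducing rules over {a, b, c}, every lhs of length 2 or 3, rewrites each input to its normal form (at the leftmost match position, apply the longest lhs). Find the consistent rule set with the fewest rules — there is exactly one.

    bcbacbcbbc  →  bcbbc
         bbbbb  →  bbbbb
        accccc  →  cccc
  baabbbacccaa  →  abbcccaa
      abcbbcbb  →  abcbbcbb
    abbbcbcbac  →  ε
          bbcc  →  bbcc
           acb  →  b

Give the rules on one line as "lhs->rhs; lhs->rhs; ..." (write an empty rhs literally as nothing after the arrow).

  | bcbacbcbbc => baacbcbbc => acbcbbc => bcbbc
  | bbbbb
  | accccc => cccc
  | baabbbacccaa => abbbacccaa => abbcccaa

ac->; ba->; cba->aa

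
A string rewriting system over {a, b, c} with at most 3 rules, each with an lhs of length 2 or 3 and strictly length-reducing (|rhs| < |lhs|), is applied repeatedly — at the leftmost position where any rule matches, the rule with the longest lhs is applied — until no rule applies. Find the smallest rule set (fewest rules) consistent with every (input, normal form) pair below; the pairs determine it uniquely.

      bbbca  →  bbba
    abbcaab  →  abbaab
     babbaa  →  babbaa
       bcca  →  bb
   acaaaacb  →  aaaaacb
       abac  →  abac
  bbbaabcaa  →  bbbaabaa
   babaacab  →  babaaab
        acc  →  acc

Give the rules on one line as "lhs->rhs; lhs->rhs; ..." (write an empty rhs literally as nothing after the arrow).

ca->a; cca->b

  | bbbca => bbba
  | abbcaab => abbaab
  | babbaa
  | bcca => bb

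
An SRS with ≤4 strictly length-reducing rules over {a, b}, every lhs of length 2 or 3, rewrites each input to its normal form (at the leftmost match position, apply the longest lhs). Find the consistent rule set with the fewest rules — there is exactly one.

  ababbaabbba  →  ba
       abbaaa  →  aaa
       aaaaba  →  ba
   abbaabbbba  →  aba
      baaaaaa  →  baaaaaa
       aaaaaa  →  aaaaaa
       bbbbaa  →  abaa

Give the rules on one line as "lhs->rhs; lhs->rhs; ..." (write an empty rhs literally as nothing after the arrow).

  | ababbaabbba => abaabbba => abbbba => aaba => ba
  | abbaaa => aaa
  | aaaaba => aaba => ba
  | abbaabbbba => aabbbba => bbbba => aba

aab->b; bba->; bbb->a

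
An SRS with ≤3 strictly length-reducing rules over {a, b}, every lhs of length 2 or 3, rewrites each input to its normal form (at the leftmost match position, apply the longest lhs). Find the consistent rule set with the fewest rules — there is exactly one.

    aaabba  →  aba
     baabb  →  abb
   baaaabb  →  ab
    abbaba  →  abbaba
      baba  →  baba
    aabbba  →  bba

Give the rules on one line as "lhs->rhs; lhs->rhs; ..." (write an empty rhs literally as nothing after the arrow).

aab->; baa->a

  | aaabba => aba
  | baabb => abb
  | baaaabb => aaabb => ab
  | abbaba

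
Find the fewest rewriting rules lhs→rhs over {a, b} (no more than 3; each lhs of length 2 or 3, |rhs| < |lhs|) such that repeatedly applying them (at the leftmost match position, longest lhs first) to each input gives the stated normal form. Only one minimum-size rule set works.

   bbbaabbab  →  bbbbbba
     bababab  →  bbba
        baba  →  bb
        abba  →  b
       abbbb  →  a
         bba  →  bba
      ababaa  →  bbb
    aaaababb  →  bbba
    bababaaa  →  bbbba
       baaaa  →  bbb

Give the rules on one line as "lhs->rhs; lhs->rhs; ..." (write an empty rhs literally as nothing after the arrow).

aa->b; ab->a

  | bbbaabbab => bbbbbbab => bbbbbba
  | bababab => baabab => bbbab => bbba
  | baba => baa => bb
  | abba => aba => aa => b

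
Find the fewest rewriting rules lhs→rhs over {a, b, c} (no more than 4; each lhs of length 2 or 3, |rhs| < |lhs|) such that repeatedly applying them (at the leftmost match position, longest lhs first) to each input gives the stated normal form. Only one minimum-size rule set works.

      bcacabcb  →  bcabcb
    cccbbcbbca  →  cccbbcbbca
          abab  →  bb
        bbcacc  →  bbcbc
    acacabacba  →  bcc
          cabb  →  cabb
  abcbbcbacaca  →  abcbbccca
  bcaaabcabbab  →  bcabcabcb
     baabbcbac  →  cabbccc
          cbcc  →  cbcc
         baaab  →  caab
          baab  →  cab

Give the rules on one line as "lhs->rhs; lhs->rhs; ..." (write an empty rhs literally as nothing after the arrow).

  | bcacabcb => bcabcb
  | cccbbcbbca
  | abab => acb => bb
  | bbcacc => bbcbc

aaa->a; ac->b; aca->a; ba->c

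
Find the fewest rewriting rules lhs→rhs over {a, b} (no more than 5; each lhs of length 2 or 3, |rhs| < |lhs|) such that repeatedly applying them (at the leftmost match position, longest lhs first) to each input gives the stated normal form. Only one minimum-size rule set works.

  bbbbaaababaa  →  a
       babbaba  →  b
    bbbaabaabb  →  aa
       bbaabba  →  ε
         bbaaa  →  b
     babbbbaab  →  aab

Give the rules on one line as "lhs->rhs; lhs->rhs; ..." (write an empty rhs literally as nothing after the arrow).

  | bbbbaaababaa => abbaaababaa => abaaababaa => aababaa => abaa => a
  | babbaba => bbbaba => ababa => ba => b
  | bbbaabaabb => abaabaabb => abaabb => abb => aa
  | bbaabba => baabba => babba => bbba => aba => ε

aba->; ba->b; bb->a; bba->ba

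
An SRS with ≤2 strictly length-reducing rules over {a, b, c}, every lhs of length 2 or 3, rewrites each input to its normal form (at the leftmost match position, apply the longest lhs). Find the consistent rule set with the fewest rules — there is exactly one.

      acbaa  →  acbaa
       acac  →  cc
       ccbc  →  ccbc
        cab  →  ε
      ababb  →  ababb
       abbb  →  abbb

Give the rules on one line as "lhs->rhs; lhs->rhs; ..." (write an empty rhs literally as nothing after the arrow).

  | acbaa
  | acac => cc
  | ccbc
  | cab => ε

aca->c; cab->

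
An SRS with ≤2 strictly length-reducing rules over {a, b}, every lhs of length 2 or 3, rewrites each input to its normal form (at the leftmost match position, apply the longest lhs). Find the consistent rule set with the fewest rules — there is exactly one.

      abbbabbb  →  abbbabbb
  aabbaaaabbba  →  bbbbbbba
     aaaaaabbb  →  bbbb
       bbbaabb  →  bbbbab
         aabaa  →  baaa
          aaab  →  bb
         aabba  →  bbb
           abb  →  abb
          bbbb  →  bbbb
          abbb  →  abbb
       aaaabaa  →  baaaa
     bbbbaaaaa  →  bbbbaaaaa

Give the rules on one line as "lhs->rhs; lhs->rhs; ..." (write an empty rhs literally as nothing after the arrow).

aab->ba; aba->bb

  | abbbabbb
  | aabbaaaabbba => babaaaabbba => bbbaaabbba => bbbababba => bbbbbbba
  | aaaaaabbb => aaaababb => aabaabb => baaabb => babab => bbbb
  | bbbaabb => bbbbab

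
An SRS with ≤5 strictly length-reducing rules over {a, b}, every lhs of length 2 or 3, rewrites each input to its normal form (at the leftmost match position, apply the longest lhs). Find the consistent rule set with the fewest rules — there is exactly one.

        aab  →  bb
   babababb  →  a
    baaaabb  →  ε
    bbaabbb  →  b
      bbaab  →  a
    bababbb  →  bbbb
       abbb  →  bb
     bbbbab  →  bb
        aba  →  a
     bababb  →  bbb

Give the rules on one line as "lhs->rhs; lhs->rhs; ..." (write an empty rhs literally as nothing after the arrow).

aa->b; ab->; ba->; bab->a

  | aab => bb
  | babababb => aababb => bbabb => bab => a
  | baaaabb => aaabb => babb => ab => ε
  | bbaabbb => babbb => abb => b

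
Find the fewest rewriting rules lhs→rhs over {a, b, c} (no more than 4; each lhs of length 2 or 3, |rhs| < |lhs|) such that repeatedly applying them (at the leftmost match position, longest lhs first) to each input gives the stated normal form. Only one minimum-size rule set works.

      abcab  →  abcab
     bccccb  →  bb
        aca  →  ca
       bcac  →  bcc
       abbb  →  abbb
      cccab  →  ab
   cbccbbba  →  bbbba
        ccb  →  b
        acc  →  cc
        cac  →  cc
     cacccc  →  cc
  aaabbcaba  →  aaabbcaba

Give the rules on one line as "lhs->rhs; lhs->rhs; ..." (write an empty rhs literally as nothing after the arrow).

  | abcab
  | bccccb => bcb => bb
  | aca => ca
  | bcac => bcc

ac->c; cb->b; ccc->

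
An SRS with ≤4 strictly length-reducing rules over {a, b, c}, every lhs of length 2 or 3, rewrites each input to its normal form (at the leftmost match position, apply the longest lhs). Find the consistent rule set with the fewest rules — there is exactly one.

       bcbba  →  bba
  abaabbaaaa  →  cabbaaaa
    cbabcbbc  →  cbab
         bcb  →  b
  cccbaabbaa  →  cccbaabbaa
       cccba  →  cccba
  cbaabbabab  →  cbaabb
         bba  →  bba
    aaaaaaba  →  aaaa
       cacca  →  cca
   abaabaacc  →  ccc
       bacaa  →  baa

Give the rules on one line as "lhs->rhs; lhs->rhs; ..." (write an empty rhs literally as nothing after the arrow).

aba->c; ac->; bc->

  | bcbba => bba
  | abaabbaaaa => cabbaaaa
  | cbabcbbc => cbabbc => cbab
  | bcb => b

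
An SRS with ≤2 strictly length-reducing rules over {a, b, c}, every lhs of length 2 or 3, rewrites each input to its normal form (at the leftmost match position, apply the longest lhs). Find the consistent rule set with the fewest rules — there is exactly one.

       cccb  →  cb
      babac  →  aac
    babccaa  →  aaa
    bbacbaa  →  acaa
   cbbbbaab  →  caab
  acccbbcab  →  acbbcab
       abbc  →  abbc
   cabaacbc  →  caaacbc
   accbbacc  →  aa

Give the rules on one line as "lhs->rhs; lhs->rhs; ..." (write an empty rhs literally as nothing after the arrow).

  | cccb => cb
  | babac => abac => aac
  | babccaa => abccaa => abaa => aaa
  | bbacbaa => bacbaa => acbaa => acaa

ba->a; cc->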